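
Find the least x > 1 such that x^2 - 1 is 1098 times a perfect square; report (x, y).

(x, y) = (118097, 3564)

First expand sqrt(1098) as a continued fraction. With x_i = (sqrt(1098) + m_i)/d_i and (m_0, d_0) = (0, 1): a_0 = floor(sqrt(1098)) = 33, since 33^2 = 1089 <= 1098 < 1156 = 34^2.
Iterate m_{i+1} = d_i*a_i - m_i, d_{i+1} = (1098 - m_{i+1}^2)/d_i, a_{i+1} = floor((a_0 + m_{i+1})/d_{i+1}):
  m_1 = 1*33 - 0 = 33, d_1 = (1098 - 33^2)/1 = 9/1 = 9, a_1 = floor((33 + 33)/9) = 7.
  m_2 = 9*7 - 33 = 30, d_2 = (1098 - 30^2)/9 = 198/9 = 22, a_2 = floor((33 + 30)/22) = 2.
  m_3 = 22*2 - 30 = 14, d_3 = (1098 - 14^2)/22 = 902/22 = 41, a_3 = floor((33 + 14)/41) = 1.
  m_4 = 41*1 - 14 = 27, d_4 = (1098 - 27^2)/41 = 369/41 = 9, a_4 = floor((33 + 27)/9) = 6.
  m_5 = 9*6 - 27 = 27, d_5 = (1098 - 27^2)/9 = 369/9 = 41, a_5 = floor((33 + 27)/41) = 1.
  m_6 = 41*1 - 27 = 14, d_6 = (1098 - 14^2)/41 = 902/41 = 22, a_6 = floor((33 + 14)/22) = 2.
  m_7 = 22*2 - 14 = 30, d_7 = (1098 - 30^2)/22 = 198/22 = 9, a_7 = floor((33 + 30)/9) = 7.
  m_8 = 9*7 - 30 = 33, d_8 = (1098 - 33^2)/9 = 9/9 = 1, a_8 = floor((33 + 33)/1) = 66.
  m_9 = 1*66 - 33 = 33, d_9 = (1098 - 33^2)/1 = 9/1 = 9: (m_9, d_9) = (m_1, d_1) = (33, 9), so from here the quotients repeat a_1, ..., a_8; the period length is 8.
So sqrt(1098) = [33; (7, 2, 1, 6, 1, 2, 7, 66)] with period length k = 8.
k is even, so the fundamental solution of x^2 - 1098y^2 = 1 is (p_{k-1}, q_{k-1}) = (p_7, q_7); compute convergents through index 7.
Convergents (p_i = a_i*p_{i-1} + p_{i-2}, q_i = a_i*q_{i-1} + q_{i-2} with p_{-2}=0, p_{-1}=1, q_{-2}=1, q_{-1}=0):
  i=0: a_0=33, p_0 = 33*1 + 0 = 33, q_0 = 33*0 + 1 = 1.
  i=1: a_1=7, p_1 = 7*33 + 1 = 232, q_1 = 7*1 + 0 = 7.
  i=2: a_2=2, p_2 = 2*232 + 33 = 497, q_2 = 2*7 + 1 = 15.
  i=3: a_3=1, p_3 = 1*497 + 232 = 729, q_3 = 1*15 + 7 = 22.
  i=4: a_4=6, p_4 = 6*729 + 497 = 4871, q_4 = 6*22 + 15 = 147.
  i=5: a_5=1, p_5 = 1*4871 + 729 = 5600, q_5 = 1*147 + 22 = 169.
  i=6: a_6=2, p_6 = 2*5600 + 4871 = 16071, q_6 = 2*169 + 147 = 485.
  i=7: a_7=7, p_7 = 7*16071 + 5600 = 118097, q_7 = 7*485 + 169 = 3564.
Check: 118097^2 - 1098*3564^2 = 13946901409 - 13946901408 = 1, so (x, y) = (118097, 3564) solves the equation, and by the theorem it is the least positive solution.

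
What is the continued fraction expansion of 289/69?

Run the Euclidean algorithm on 289 and 69; the successive quotients are the partial quotients a_0, a_1, ... (each step inverts the fractional part left over by the previous one):
  289 = 4*69 + 13, so a_0 = 4.
  69 = 5*13 + 4, so a_1 = 5.
  13 = 3*4 + 1, so a_2 = 3.
  4 = 4*1 + 0, so a_3 = 4.
The remainder reaches 0 after 4 divisions, so the expansion has 4 partial quotients, read off in order.

[4; 5, 3, 4]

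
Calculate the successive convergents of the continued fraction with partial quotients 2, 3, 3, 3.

2/1, 7/3, 23/10, 76/33

Using the convergent recurrence p_i = a_i*p_{i-1} + p_{i-2}, q_i = a_i*q_{i-1} + q_{i-2} with p_{-2}=0, p_{-1}=1, q_{-2}=1, q_{-1}=0:
  i=0: a_0=2, p_0 = 2*1 + 0 = 2, q_0 = 2*0 + 1 = 1.
  i=1: a_1=3, p_1 = 3*2 + 1 = 7, q_1 = 3*1 + 0 = 3.
  i=2: a_2=3, p_2 = 3*7 + 2 = 23, q_2 = 3*3 + 1 = 10.
  i=3: a_3=3, p_3 = 3*23 + 7 = 76, q_3 = 3*10 + 3 = 33.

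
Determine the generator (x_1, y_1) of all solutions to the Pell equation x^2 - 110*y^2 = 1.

First expand sqrt(110) as a continued fraction. With x_i = (sqrt(110) + m_i)/d_i and (m_0, d_0) = (0, 1): a_0 = floor(sqrt(110)) = 10, since 10^2 = 100 <= 110 < 121 = 11^2.
Iterate m_{i+1} = d_i*a_i - m_i, d_{i+1} = (110 - m_{i+1}^2)/d_i, a_{i+1} = floor((a_0 + m_{i+1})/d_{i+1}):
  m_1 = 1*10 - 0 = 10, d_1 = (110 - 10^2)/1 = 10/1 = 10, a_1 = floor((10 + 10)/10) = 2.
  m_2 = 10*2 - 10 = 10, d_2 = (110 - 10^2)/10 = 10/10 = 1, a_2 = floor((10 + 10)/1) = 20.
  m_3 = 1*20 - 10 = 10, d_3 = (110 - 10^2)/1 = 10/1 = 10: (m_3, d_3) = (m_1, d_1) = (10, 10), so from here the quotients repeat a_1, a_2; the period length is 2.
So sqrt(110) = [10; (2, 20)] with period length k = 2.
k is even, so the fundamental solution of x^2 - 110y^2 = 1 is (p_{k-1}, q_{k-1}) = (p_1, q_1); compute convergents through index 1.
Convergents (p_i = a_i*p_{i-1} + p_{i-2}, q_i = a_i*q_{i-1} + q_{i-2} with p_{-2}=0, p_{-1}=1, q_{-2}=1, q_{-1}=0):
  i=0: a_0=10, p_0 = 10*1 + 0 = 10, q_0 = 10*0 + 1 = 1.
  i=1: a_1=2, p_1 = 2*10 + 1 = 21, q_1 = 2*1 + 0 = 2.
Check: 21^2 - 110*2^2 = 441 - 440 = 1, so (x, y) = (21, 2) solves the equation, and by the theorem it is the least positive solution.

(x, y) = (21, 2)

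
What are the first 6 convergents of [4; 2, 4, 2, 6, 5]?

4/1, 9/2, 40/9, 89/20, 574/129, 2959/665

Using the convergent recurrence p_i = a_i*p_{i-1} + p_{i-2}, q_i = a_i*q_{i-1} + q_{i-2} with p_{-2}=0, p_{-1}=1, q_{-2}=1, q_{-1}=0:
  i=0: a_0=4, p_0 = 4*1 + 0 = 4, q_0 = 4*0 + 1 = 1.
  i=1: a_1=2, p_1 = 2*4 + 1 = 9, q_1 = 2*1 + 0 = 2.
  i=2: a_2=4, p_2 = 4*9 + 4 = 40, q_2 = 4*2 + 1 = 9.
  i=3: a_3=2, p_3 = 2*40 + 9 = 89, q_3 = 2*9 + 2 = 20.
  i=4: a_4=6, p_4 = 6*89 + 40 = 574, q_4 = 6*20 + 9 = 129.
  i=5: a_5=5, p_5 = 5*574 + 89 = 2959, q_5 = 5*129 + 20 = 665.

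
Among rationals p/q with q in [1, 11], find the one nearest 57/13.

35/8

Expand x = 57/13 as a continued fraction with the Euclidean algorithm:
  57 = 4*13 + 5, so a_0 = 4.
  13 = 2*5 + 3, so a_1 = 2.
  5 = 1*3 + 2, so a_2 = 1.
  3 = 1*2 + 1, so a_3 = 1.
  2 = 2*1 + 0, so a_4 = 2.
so x = [4; 2, 1, 1, 2].
Convergents (p_i = a_i*p_{i-1} + p_{i-2}, q_i = a_i*q_{i-1} + q_{i-2} with p_{-2}=0, p_{-1}=1, q_{-2}=1, q_{-1}=0), until the denominator exceeds 11:
  i=0: a_0=4, p_0 = 4*1 + 0 = 4, q_0 = 4*0 + 1 = 1.
  i=1: a_1=2, p_1 = 2*4 + 1 = 9, q_1 = 2*1 + 0 = 2.
  i=2: a_2=1, p_2 = 1*9 + 4 = 13, q_2 = 1*2 + 1 = 3.
  i=3: a_3=1, p_3 = 1*13 + 9 = 22, q_3 = 1*3 + 2 = 5.
  i=4: a_4=2, p_4 = 2*22 + 13 = 57, q_4 = 2*5 + 3 = 13.
q_4 = 13 > 11, so the last convergent with denominator <= 11 is p_3/q_3 = 22/5.
The closest fraction with denominator <= 11 is either p_3/q_3 or the intermediate fraction (k*p_3 + p_2)/(k*q_3 + q_2) with the largest k >= 1 whose denominator stays <= 11; these approach x as k grows, and every other convergent or intermediate fraction in range is farther away.
Largest k: floor((11 - q_2)/q_3) = floor((11 - 3)/5) = 1.
That gives (1*22 + 13)/(1*5 + 3) = 35/8.
Compare the errors: |x - 22/5| = |57*5 - 22*13|/(13*5) = 1/65, and |x - 35/8| = |57*8 - 35*13|/(13*8) = 1/104.
Cross-multiplying, 1*65 = 65 < 104 = 1*104, so 1/104 is smaller: the intermediate fraction 35/8 is closer to x than 22/5.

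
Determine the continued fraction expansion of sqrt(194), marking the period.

Write x_i = (sqrt(194) + m_i)/d_i with (m_0, d_0) = (0, 1). a_0 = floor(sqrt(194)) = 13, since 13^2 = 169 <= 194 < 196 = 14^2.
Iterate m_{i+1} = d_i*a_i - m_i, d_{i+1} = (194 - m_{i+1}^2)/d_i, a_{i+1} = floor((a_0 + m_{i+1})/d_{i+1}):
  m_1 = 1*13 - 0 = 13, d_1 = (194 - 13^2)/1 = 25/1 = 25, a_1 = floor((13 + 13)/25) = 1.
  m_2 = 25*1 - 13 = 12, d_2 = (194 - 12^2)/25 = 50/25 = 2, a_2 = floor((13 + 12)/2) = 12.
  m_3 = 2*12 - 12 = 12, d_3 = (194 - 12^2)/2 = 50/2 = 25, a_3 = floor((13 + 12)/25) = 1.
  m_4 = 25*1 - 12 = 13, d_4 = (194 - 13^2)/25 = 25/25 = 1, a_4 = floor((13 + 13)/1) = 26.
  m_5 = 1*26 - 13 = 13, d_5 = (194 - 13^2)/1 = 25/1 = 25: (m_5, d_5) = (m_1, d_1) = (13, 25), so from here the quotients repeat a_1, ..., a_4; the period length is 4.
Hence the expansion of sqrt(194) is a_0 = 13 followed by the repeating block 1, 12, 1, 26 (period 4).

[13; (1, 12, 1, 26)]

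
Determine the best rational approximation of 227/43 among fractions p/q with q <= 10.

Expand x = 227/43 as a continued fraction with the Euclidean algorithm:
  227 = 5*43 + 12, so a_0 = 5.
  43 = 3*12 + 7, so a_1 = 3.
  12 = 1*7 + 5, so a_2 = 1.
  7 = 1*5 + 2, so a_3 = 1.
  5 = 2*2 + 1, so a_4 = 2.
  2 = 2*1 + 0, so a_5 = 2.
so x = [5; 3, 1, 1, 2, 2].
Convergents (p_i = a_i*p_{i-1} + p_{i-2}, q_i = a_i*q_{i-1} + q_{i-2} with p_{-2}=0, p_{-1}=1, q_{-2}=1, q_{-1}=0), until the denominator exceeds 10:
  i=0: a_0=5, p_0 = 5*1 + 0 = 5, q_0 = 5*0 + 1 = 1.
  i=1: a_1=3, p_1 = 3*5 + 1 = 16, q_1 = 3*1 + 0 = 3.
  i=2: a_2=1, p_2 = 1*16 + 5 = 21, q_2 = 1*3 + 1 = 4.
  i=3: a_3=1, p_3 = 1*21 + 16 = 37, q_3 = 1*4 + 3 = 7.
  i=4: a_4=2, p_4 = 2*37 + 21 = 95, q_4 = 2*7 + 4 = 18.
q_4 = 18 > 10, so the last convergent with denominator <= 10 is p_3/q_3 = 37/7.
The closest fraction with denominator <= 10 is either p_3/q_3 or the intermediate fraction (k*p_3 + p_2)/(k*q_3 + q_2) with the largest k >= 1 whose denominator stays <= 10; these approach x as k grows, and every other convergent or intermediate fraction in range is farther away.
Largest k: floor((10 - q_2)/q_3) = floor((10 - 4)/7) = 0.
Since k = 0, no intermediate fraction beyond p_3/q_3 has denominator <= 10, so the convergent 37/7 is the closest (its error is |227*7 - 37*43|/(43*7) = 2/301).

37/7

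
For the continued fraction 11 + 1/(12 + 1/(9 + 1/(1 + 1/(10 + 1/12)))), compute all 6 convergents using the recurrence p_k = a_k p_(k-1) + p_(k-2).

11/1, 133/12, 1208/109, 1341/121, 14618/1319, 176757/15949

Using the convergent recurrence p_i = a_i*p_{i-1} + p_{i-2}, q_i = a_i*q_{i-1} + q_{i-2} with p_{-2}=0, p_{-1}=1, q_{-2}=1, q_{-1}=0:
  i=0: a_0=11, p_0 = 11*1 + 0 = 11, q_0 = 11*0 + 1 = 1.
  i=1: a_1=12, p_1 = 12*11 + 1 = 133, q_1 = 12*1 + 0 = 12.
  i=2: a_2=9, p_2 = 9*133 + 11 = 1208, q_2 = 9*12 + 1 = 109.
  i=3: a_3=1, p_3 = 1*1208 + 133 = 1341, q_3 = 1*109 + 12 = 121.
  i=4: a_4=10, p_4 = 10*1341 + 1208 = 14618, q_4 = 10*121 + 109 = 1319.
  i=5: a_5=12, p_5 = 12*14618 + 1341 = 176757, q_5 = 12*1319 + 121 = 15949.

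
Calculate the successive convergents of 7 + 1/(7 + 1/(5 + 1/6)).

7/1, 50/7, 257/36, 1592/223

Using the convergent recurrence p_i = a_i*p_{i-1} + p_{i-2}, q_i = a_i*q_{i-1} + q_{i-2} with p_{-2}=0, p_{-1}=1, q_{-2}=1, q_{-1}=0:
  i=0: a_0=7, p_0 = 7*1 + 0 = 7, q_0 = 7*0 + 1 = 1.
  i=1: a_1=7, p_1 = 7*7 + 1 = 50, q_1 = 7*1 + 0 = 7.
  i=2: a_2=5, p_2 = 5*50 + 7 = 257, q_2 = 5*7 + 1 = 36.
  i=3: a_3=6, p_3 = 6*257 + 50 = 1592, q_3 = 6*36 + 7 = 223.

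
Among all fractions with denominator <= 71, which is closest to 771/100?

Expand x = 771/100 as a continued fraction with the Euclidean algorithm:
  771 = 7*100 + 71, so a_0 = 7.
  100 = 1*71 + 29, so a_1 = 1.
  71 = 2*29 + 13, so a_2 = 2.
  29 = 2*13 + 3, so a_3 = 2.
  13 = 4*3 + 1, so a_4 = 4.
  3 = 3*1 + 0, so a_5 = 3.
so x = [7; 1, 2, 2, 4, 3].
Convergents (p_i = a_i*p_{i-1} + p_{i-2}, q_i = a_i*q_{i-1} + q_{i-2} with p_{-2}=0, p_{-1}=1, q_{-2}=1, q_{-1}=0), until the denominator exceeds 71:
  i=0: a_0=7, p_0 = 7*1 + 0 = 7, q_0 = 7*0 + 1 = 1.
  i=1: a_1=1, p_1 = 1*7 + 1 = 8, q_1 = 1*1 + 0 = 1.
  i=2: a_2=2, p_2 = 2*8 + 7 = 23, q_2 = 2*1 + 1 = 3.
  i=3: a_3=2, p_3 = 2*23 + 8 = 54, q_3 = 2*3 + 1 = 7.
  i=4: a_4=4, p_4 = 4*54 + 23 = 239, q_4 = 4*7 + 3 = 31.
  i=5: a_5=3, p_5 = 3*239 + 54 = 771, q_5 = 3*31 + 7 = 100.
q_5 = 100 > 71, so the last convergent with denominator <= 71 is p_4/q_4 = 239/31.
The closest fraction with denominator <= 71 is either p_4/q_4 or the intermediate fraction (k*p_4 + p_3)/(k*q_4 + q_3) with the largest k >= 1 whose denominator stays <= 71; these approach x as k grows, and every other convergent or intermediate fraction in range is farther away.
Largest k: floor((71 - q_3)/q_4) = floor((71 - 7)/31) = 2.
That gives (2*239 + 54)/(2*31 + 7) = 532/69.
Compare the errors: |x - 239/31| = |771*31 - 239*100|/(100*31) = 1/3100, and |x - 532/69| = |771*69 - 532*100|/(100*69) = 1/6900.
Cross-multiplying, 1*3100 = 3100 < 6900 = 1*6900, so 1/6900 is smaller: the intermediate fraction 532/69 is closer to x than 239/31.

532/69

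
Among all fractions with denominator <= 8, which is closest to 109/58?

Expand x = 109/58 as a continued fraction with the Euclidean algorithm:
  109 = 1*58 + 51, so a_0 = 1.
  58 = 1*51 + 7, so a_1 = 1.
  51 = 7*7 + 2, so a_2 = 7.
  7 = 3*2 + 1, so a_3 = 3.
  2 = 2*1 + 0, so a_4 = 2.
so x = [1; 1, 7, 3, 2].
Convergents (p_i = a_i*p_{i-1} + p_{i-2}, q_i = a_i*q_{i-1} + q_{i-2} with p_{-2}=0, p_{-1}=1, q_{-2}=1, q_{-1}=0), until the denominator exceeds 8:
  i=0: a_0=1, p_0 = 1*1 + 0 = 1, q_0 = 1*0 + 1 = 1.
  i=1: a_1=1, p_1 = 1*1 + 1 = 2, q_1 = 1*1 + 0 = 1.
  i=2: a_2=7, p_2 = 7*2 + 1 = 15, q_2 = 7*1 + 1 = 8.
  i=3: a_3=3, p_3 = 3*15 + 2 = 47, q_3 = 3*8 + 1 = 25.
q_3 = 25 > 8, so the last convergent with denominator <= 8 is p_2/q_2 = 15/8.
The closest fraction with denominator <= 8 is either p_2/q_2 or the intermediate fraction (k*p_2 + p_1)/(k*q_2 + q_1) with the largest k >= 1 whose denominator stays <= 8; these approach x as k grows, and every other convergent or intermediate fraction in range is farther away.
Largest k: floor((8 - q_1)/q_2) = floor((8 - 1)/8) = 0.
Since k = 0, no intermediate fraction beyond p_2/q_2 has denominator <= 8, so the convergent 15/8 is the closest (its error is |109*8 - 15*58|/(58*8) = 2/464).

15/8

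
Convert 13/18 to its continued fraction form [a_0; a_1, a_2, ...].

Run the Euclidean algorithm on 13 and 18; the successive quotients are the partial quotients a_0, a_1, ... (each step inverts the fractional part left over by the previous one):
  13 = 0*18 + 13, so a_0 = 0.
  18 = 1*13 + 5, so a_1 = 1.
  13 = 2*5 + 3, so a_2 = 2.
  5 = 1*3 + 2, so a_3 = 1.
  3 = 1*2 + 1, so a_4 = 1.
  2 = 2*1 + 0, so a_5 = 2.
The remainder reaches 0 after 6 divisions, so the expansion has 6 partial quotients, read off in order.

[0; 1, 2, 1, 1, 2]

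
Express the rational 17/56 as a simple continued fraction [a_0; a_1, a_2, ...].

[0; 3, 3, 2, 2]

Run the Euclidean algorithm on 17 and 56; the successive quotients are the partial quotients a_0, a_1, ... (each step inverts the fractional part left over by the previous one):
  17 = 0*56 + 17, so a_0 = 0.
  56 = 3*17 + 5, so a_1 = 3.
  17 = 3*5 + 2, so a_2 = 3.
  5 = 2*2 + 1, so a_3 = 2.
  2 = 2*1 + 0, so a_4 = 2.
The remainder reaches 0 after 5 divisions, so the expansion has 5 partial quotients, read off in order.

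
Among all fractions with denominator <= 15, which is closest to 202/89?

Expand x = 202/89 as a continued fraction with the Euclidean algorithm:
  202 = 2*89 + 24, so a_0 = 2.
  89 = 3*24 + 17, so a_1 = 3.
  24 = 1*17 + 7, so a_2 = 1.
  17 = 2*7 + 3, so a_3 = 2.
  7 = 2*3 + 1, so a_4 = 2.
  3 = 3*1 + 0, so a_5 = 3.
so x = [2; 3, 1, 2, 2, 3].
Convergents (p_i = a_i*p_{i-1} + p_{i-2}, q_i = a_i*q_{i-1} + q_{i-2} with p_{-2}=0, p_{-1}=1, q_{-2}=1, q_{-1}=0), until the denominator exceeds 15:
  i=0: a_0=2, p_0 = 2*1 + 0 = 2, q_0 = 2*0 + 1 = 1.
  i=1: a_1=3, p_1 = 3*2 + 1 = 7, q_1 = 3*1 + 0 = 3.
  i=2: a_2=1, p_2 = 1*7 + 2 = 9, q_2 = 1*3 + 1 = 4.
  i=3: a_3=2, p_3 = 2*9 + 7 = 25, q_3 = 2*4 + 3 = 11.
  i=4: a_4=2, p_4 = 2*25 + 9 = 59, q_4 = 2*11 + 4 = 26.
q_4 = 26 > 15, so the last convergent with denominator <= 15 is p_3/q_3 = 25/11.
The closest fraction with denominator <= 15 is either p_3/q_3 or the intermediate fraction (k*p_3 + p_2)/(k*q_3 + q_2) with the largest k >= 1 whose denominator stays <= 15; these approach x as k grows, and every other convergent or intermediate fraction in range is farther away.
Largest k: floor((15 - q_2)/q_3) = floor((15 - 4)/11) = 1.
That gives (1*25 + 9)/(1*11 + 4) = 34/15.
Compare the errors: |x - 25/11| = |202*11 - 25*89|/(89*11) = 3/979, and |x - 34/15| = |202*15 - 34*89|/(89*15) = 4/1335.
Cross-multiplying, 4*979 = 3916 < 4005 = 3*1335, so 4/1335 is smaller: the intermediate fraction 34/15 is closer to x than 25/11.

34/15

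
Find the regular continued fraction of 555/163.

[3; 2, 2, 7, 1, 3]

Run the Euclidean algorithm on 555 and 163; the successive quotients are the partial quotients a_0, a_1, ... (each step inverts the fractional part left over by the previous one):
  555 = 3*163 + 66, so a_0 = 3.
  163 = 2*66 + 31, so a_1 = 2.
  66 = 2*31 + 4, so a_2 = 2.
  31 = 7*4 + 3, so a_3 = 7.
  4 = 1*3 + 1, so a_4 = 1.
  3 = 3*1 + 0, so a_5 = 3.
The remainder reaches 0 after 6 divisions, so the expansion has 6 partial quotients, read off in order.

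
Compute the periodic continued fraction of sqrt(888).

Write x_i = (sqrt(888) + m_i)/d_i with (m_0, d_0) = (0, 1). a_0 = floor(sqrt(888)) = 29, since 29^2 = 841 <= 888 < 900 = 30^2.
Iterate m_{i+1} = d_i*a_i - m_i, d_{i+1} = (888 - m_{i+1}^2)/d_i, a_{i+1} = floor((a_0 + m_{i+1})/d_{i+1}):
  m_1 = 1*29 - 0 = 29, d_1 = (888 - 29^2)/1 = 47/1 = 47, a_1 = floor((29 + 29)/47) = 1.
  m_2 = 47*1 - 29 = 18, d_2 = (888 - 18^2)/47 = 564/47 = 12, a_2 = floor((29 + 18)/12) = 3.
  m_3 = 12*3 - 18 = 18, d_3 = (888 - 18^2)/12 = 564/12 = 47, a_3 = floor((29 + 18)/47) = 1.
  m_4 = 47*1 - 18 = 29, d_4 = (888 - 29^2)/47 = 47/47 = 1, a_4 = floor((29 + 29)/1) = 58.
  m_5 = 1*58 - 29 = 29, d_5 = (888 - 29^2)/1 = 47/1 = 47: (m_5, d_5) = (m_1, d_1) = (29, 47), so from here the quotients repeat a_1, ..., a_4; the period length is 4.
Hence the expansion of sqrt(888) is a_0 = 29 followed by the repeating block 1, 3, 1, 58 (period 4).

[29; (1, 3, 1, 58)]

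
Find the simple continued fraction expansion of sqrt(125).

Write x_i = (sqrt(125) + m_i)/d_i with (m_0, d_0) = (0, 1). a_0 = floor(sqrt(125)) = 11, since 11^2 = 121 <= 125 < 144 = 12^2.
Iterate m_{i+1} = d_i*a_i - m_i, d_{i+1} = (125 - m_{i+1}^2)/d_i, a_{i+1} = floor((a_0 + m_{i+1})/d_{i+1}):
  m_1 = 1*11 - 0 = 11, d_1 = (125 - 11^2)/1 = 4/1 = 4, a_1 = floor((11 + 11)/4) = 5.
  m_2 = 4*5 - 11 = 9, d_2 = (125 - 9^2)/4 = 44/4 = 11, a_2 = floor((11 + 9)/11) = 1.
  m_3 = 11*1 - 9 = 2, d_3 = (125 - 2^2)/11 = 121/11 = 11, a_3 = floor((11 + 2)/11) = 1.
  m_4 = 11*1 - 2 = 9, d_4 = (125 - 9^2)/11 = 44/11 = 4, a_4 = floor((11 + 9)/4) = 5.
  m_5 = 4*5 - 9 = 11, d_5 = (125 - 11^2)/4 = 4/4 = 1, a_5 = floor((11 + 11)/1) = 22.
  m_6 = 1*22 - 11 = 11, d_6 = (125 - 11^2)/1 = 4/1 = 4: (m_6, d_6) = (m_1, d_1) = (11, 4), so from here the quotients repeat a_1, ..., a_5; the period length is 5.
Hence the expansion of sqrt(125) is a_0 = 11 followed by the repeating block 5, 1, 1, 5, 22 (period 5).

[11; (5, 1, 1, 5, 22)]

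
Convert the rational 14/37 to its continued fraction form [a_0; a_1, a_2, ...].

[0; 2, 1, 1, 1, 4]

Run the Euclidean algorithm on 14 and 37; the successive quotients are the partial quotients a_0, a_1, ... (each step inverts the fractional part left over by the previous one):
  14 = 0*37 + 14, so a_0 = 0.
  37 = 2*14 + 9, so a_1 = 2.
  14 = 1*9 + 5, so a_2 = 1.
  9 = 1*5 + 4, so a_3 = 1.
  5 = 1*4 + 1, so a_4 = 1.
  4 = 4*1 + 0, so a_5 = 4.
The remainder reaches 0 after 6 divisions, so the expansion has 6 partial quotients, read off in order.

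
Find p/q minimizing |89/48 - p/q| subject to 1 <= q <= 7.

13/7

Expand x = 89/48 as a continued fraction with the Euclidean algorithm:
  89 = 1*48 + 41, so a_0 = 1.
  48 = 1*41 + 7, so a_1 = 1.
  41 = 5*7 + 6, so a_2 = 5.
  7 = 1*6 + 1, so a_3 = 1.
  6 = 6*1 + 0, so a_4 = 6.
so x = [1; 1, 5, 1, 6].
Convergents (p_i = a_i*p_{i-1} + p_{i-2}, q_i = a_i*q_{i-1} + q_{i-2} with p_{-2}=0, p_{-1}=1, q_{-2}=1, q_{-1}=0), until the denominator exceeds 7:
  i=0: a_0=1, p_0 = 1*1 + 0 = 1, q_0 = 1*0 + 1 = 1.
  i=1: a_1=1, p_1 = 1*1 + 1 = 2, q_1 = 1*1 + 0 = 1.
  i=2: a_2=5, p_2 = 5*2 + 1 = 11, q_2 = 5*1 + 1 = 6.
  i=3: a_3=1, p_3 = 1*11 + 2 = 13, q_3 = 1*6 + 1 = 7.
  i=4: a_4=6, p_4 = 6*13 + 11 = 89, q_4 = 6*7 + 6 = 48.
q_4 = 48 > 7, so the last convergent with denominator <= 7 is p_3/q_3 = 13/7.
The closest fraction with denominator <= 7 is either p_3/q_3 or the intermediate fraction (k*p_3 + p_2)/(k*q_3 + q_2) with the largest k >= 1 whose denominator stays <= 7; these approach x as k grows, and every other convergent or intermediate fraction in range is farther away.
Largest k: floor((7 - q_2)/q_3) = floor((7 - 6)/7) = 0.
Since k = 0, no intermediate fraction beyond p_3/q_3 has denominator <= 7, so the convergent 13/7 is the closest (its error is |89*7 - 13*48|/(48*7) = 1/336).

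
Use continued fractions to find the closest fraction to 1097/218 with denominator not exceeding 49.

Expand x = 1097/218 as a continued fraction with the Euclidean algorithm:
  1097 = 5*218 + 7, so a_0 = 5.
  218 = 31*7 + 1, so a_1 = 31.
  7 = 7*1 + 0, so a_2 = 7.
so x = [5; 31, 7].
Convergents (p_i = a_i*p_{i-1} + p_{i-2}, q_i = a_i*q_{i-1} + q_{i-2} with p_{-2}=0, p_{-1}=1, q_{-2}=1, q_{-1}=0), until the denominator exceeds 49:
  i=0: a_0=5, p_0 = 5*1 + 0 = 5, q_0 = 5*0 + 1 = 1.
  i=1: a_1=31, p_1 = 31*5 + 1 = 156, q_1 = 31*1 + 0 = 31.
  i=2: a_2=7, p_2 = 7*156 + 5 = 1097, q_2 = 7*31 + 1 = 218.
q_2 = 218 > 49, so the last convergent with denominator <= 49 is p_1/q_1 = 156/31.
The closest fraction with denominator <= 49 is either p_1/q_1 or the intermediate fraction (k*p_1 + p_0)/(k*q_1 + q_0) with the largest k >= 1 whose denominator stays <= 49; these approach x as k grows, and every other convergent or intermediate fraction in range is farther away.
Largest k: floor((49 - q_0)/q_1) = floor((49 - 1)/31) = 1.
That gives (1*156 + 5)/(1*31 + 1) = 161/32.
Compare the errors: |x - 156/31| = |1097*31 - 156*218|/(218*31) = 1/6758, and |x - 161/32| = |1097*32 - 161*218|/(218*32) = 6/6976.
Cross-multiplying, 1*6976 = 6976 < 40548 = 6*6758, so 1/6758 is smaller: the convergent 156/31 is closer to x than 161/32.

156/31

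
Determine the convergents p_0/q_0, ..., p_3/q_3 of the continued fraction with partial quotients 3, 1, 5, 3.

3/1, 4/1, 23/6, 73/19

Using the convergent recurrence p_i = a_i*p_{i-1} + p_{i-2}, q_i = a_i*q_{i-1} + q_{i-2} with p_{-2}=0, p_{-1}=1, q_{-2}=1, q_{-1}=0:
  i=0: a_0=3, p_0 = 3*1 + 0 = 3, q_0 = 3*0 + 1 = 1.
  i=1: a_1=1, p_1 = 1*3 + 1 = 4, q_1 = 1*1 + 0 = 1.
  i=2: a_2=5, p_2 = 5*4 + 3 = 23, q_2 = 5*1 + 1 = 6.
  i=3: a_3=3, p_3 = 3*23 + 4 = 73, q_3 = 3*6 + 1 = 19.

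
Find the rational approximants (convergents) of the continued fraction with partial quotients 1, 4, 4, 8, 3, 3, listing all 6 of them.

1/1, 5/4, 21/17, 173/140, 540/437, 1793/1451

Using the convergent recurrence p_i = a_i*p_{i-1} + p_{i-2}, q_i = a_i*q_{i-1} + q_{i-2} with p_{-2}=0, p_{-1}=1, q_{-2}=1, q_{-1}=0:
  i=0: a_0=1, p_0 = 1*1 + 0 = 1, q_0 = 1*0 + 1 = 1.
  i=1: a_1=4, p_1 = 4*1 + 1 = 5, q_1 = 4*1 + 0 = 4.
  i=2: a_2=4, p_2 = 4*5 + 1 = 21, q_2 = 4*4 + 1 = 17.
  i=3: a_3=8, p_3 = 8*21 + 5 = 173, q_3 = 8*17 + 4 = 140.
  i=4: a_4=3, p_4 = 3*173 + 21 = 540, q_4 = 3*140 + 17 = 437.
  i=5: a_5=3, p_5 = 3*540 + 173 = 1793, q_5 = 3*437 + 140 = 1451.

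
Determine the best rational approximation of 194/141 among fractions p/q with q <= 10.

11/8

Expand x = 194/141 as a continued fraction with the Euclidean algorithm:
  194 = 1*141 + 53, so a_0 = 1.
  141 = 2*53 + 35, so a_1 = 2.
  53 = 1*35 + 18, so a_2 = 1.
  35 = 1*18 + 17, so a_3 = 1.
  18 = 1*17 + 1, so a_4 = 1.
  17 = 17*1 + 0, so a_5 = 17.
so x = [1; 2, 1, 1, 1, 17].
Convergents (p_i = a_i*p_{i-1} + p_{i-2}, q_i = a_i*q_{i-1} + q_{i-2} with p_{-2}=0, p_{-1}=1, q_{-2}=1, q_{-1}=0), until the denominator exceeds 10:
  i=0: a_0=1, p_0 = 1*1 + 0 = 1, q_0 = 1*0 + 1 = 1.
  i=1: a_1=2, p_1 = 2*1 + 1 = 3, q_1 = 2*1 + 0 = 2.
  i=2: a_2=1, p_2 = 1*3 + 1 = 4, q_2 = 1*2 + 1 = 3.
  i=3: a_3=1, p_3 = 1*4 + 3 = 7, q_3 = 1*3 + 2 = 5.
  i=4: a_4=1, p_4 = 1*7 + 4 = 11, q_4 = 1*5 + 3 = 8.
  i=5: a_5=17, p_5 = 17*11 + 7 = 194, q_5 = 17*8 + 5 = 141.
q_5 = 141 > 10, so the last convergent with denominator <= 10 is p_4/q_4 = 11/8.
The closest fraction with denominator <= 10 is either p_4/q_4 or the intermediate fraction (k*p_4 + p_3)/(k*q_4 + q_3) with the largest k >= 1 whose denominator stays <= 10; these approach x as k grows, and every other convergent or intermediate fraction in range is farther away.
Largest k: floor((10 - q_3)/q_4) = floor((10 - 5)/8) = 0.
Since k = 0, no intermediate fraction beyond p_4/q_4 has denominator <= 10, so the convergent 11/8 is the closest (its error is |194*8 - 11*141|/(141*8) = 1/1128).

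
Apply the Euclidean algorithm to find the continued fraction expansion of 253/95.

[2; 1, 1, 1, 31]

Run the Euclidean algorithm on 253 and 95; the successive quotients are the partial quotients a_0, a_1, ... (each step inverts the fractional part left over by the previous one):
  253 = 2*95 + 63, so a_0 = 2.
  95 = 1*63 + 32, so a_1 = 1.
  63 = 1*32 + 31, so a_2 = 1.
  32 = 1*31 + 1, so a_3 = 1.
  31 = 31*1 + 0, so a_4 = 31.
The remainder reaches 0 after 5 divisions, so the expansion has 5 partial quotients, read off in order.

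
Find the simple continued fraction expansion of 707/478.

[1; 2, 11, 2, 4, 2]

Run the Euclidean algorithm on 707 and 478; the successive quotients are the partial quotients a_0, a_1, ... (each step inverts the fractional part left over by the previous one):
  707 = 1*478 + 229, so a_0 = 1.
  478 = 2*229 + 20, so a_1 = 2.
  229 = 11*20 + 9, so a_2 = 11.
  20 = 2*9 + 2, so a_3 = 2.
  9 = 4*2 + 1, so a_4 = 4.
  2 = 2*1 + 0, so a_5 = 2.
The remainder reaches 0 after 6 divisions, so the expansion has 6 partial quotients, read off in order.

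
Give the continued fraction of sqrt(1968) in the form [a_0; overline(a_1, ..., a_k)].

[44; overline(2, 1, 3, 5, 3, 1, 2, 88)]

Write x_i = (sqrt(1968) + m_i)/d_i with (m_0, d_0) = (0, 1). a_0 = floor(sqrt(1968)) = 44, since 44^2 = 1936 <= 1968 < 2025 = 45^2.
Iterate m_{i+1} = d_i*a_i - m_i, d_{i+1} = (1968 - m_{i+1}^2)/d_i, a_{i+1} = floor((a_0 + m_{i+1})/d_{i+1}):
  m_1 = 1*44 - 0 = 44, d_1 = (1968 - 44^2)/1 = 32/1 = 32, a_1 = floor((44 + 44)/32) = 2.
  m_2 = 32*2 - 44 = 20, d_2 = (1968 - 20^2)/32 = 1568/32 = 49, a_2 = floor((44 + 20)/49) = 1.
  m_3 = 49*1 - 20 = 29, d_3 = (1968 - 29^2)/49 = 1127/49 = 23, a_3 = floor((44 + 29)/23) = 3.
  m_4 = 23*3 - 29 = 40, d_4 = (1968 - 40^2)/23 = 368/23 = 16, a_4 = floor((44 + 40)/16) = 5.
  m_5 = 16*5 - 40 = 40, d_5 = (1968 - 40^2)/16 = 368/16 = 23, a_5 = floor((44 + 40)/23) = 3.
  m_6 = 23*3 - 40 = 29, d_6 = (1968 - 29^2)/23 = 1127/23 = 49, a_6 = floor((44 + 29)/49) = 1.
  m_7 = 49*1 - 29 = 20, d_7 = (1968 - 20^2)/49 = 1568/49 = 32, a_7 = floor((44 + 20)/32) = 2.
  m_8 = 32*2 - 20 = 44, d_8 = (1968 - 44^2)/32 = 32/32 = 1, a_8 = floor((44 + 44)/1) = 88.
  m_9 = 1*88 - 44 = 44, d_9 = (1968 - 44^2)/1 = 32/1 = 32: (m_9, d_9) = (m_1, d_1) = (44, 32), so from here the quotients repeat a_1, ..., a_8; the period length is 8.
Hence the expansion of sqrt(1968) is a_0 = 44 followed by the repeating block 2, 1, 3, 5, 3, 1, 2, 88 (period 8).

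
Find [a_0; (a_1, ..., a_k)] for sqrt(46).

[6; (1, 3, 1, 1, 2, 6, 2, 1, 1, 3, 1, 12)]

Write x_i = (sqrt(46) + m_i)/d_i with (m_0, d_0) = (0, 1). a_0 = floor(sqrt(46)) = 6, since 6^2 = 36 <= 46 < 49 = 7^2.
Iterate m_{i+1} = d_i*a_i - m_i, d_{i+1} = (46 - m_{i+1}^2)/d_i, a_{i+1} = floor((a_0 + m_{i+1})/d_{i+1}):
  m_1 = 1*6 - 0 = 6, d_1 = (46 - 6^2)/1 = 10/1 = 10, a_1 = floor((6 + 6)/10) = 1.
  m_2 = 10*1 - 6 = 4, d_2 = (46 - 4^2)/10 = 30/10 = 3, a_2 = floor((6 + 4)/3) = 3.
  m_3 = 3*3 - 4 = 5, d_3 = (46 - 5^2)/3 = 21/3 = 7, a_3 = floor((6 + 5)/7) = 1.
  m_4 = 7*1 - 5 = 2, d_4 = (46 - 2^2)/7 = 42/7 = 6, a_4 = floor((6 + 2)/6) = 1.
  m_5 = 6*1 - 2 = 4, d_5 = (46 - 4^2)/6 = 30/6 = 5, a_5 = floor((6 + 4)/5) = 2.
  m_6 = 5*2 - 4 = 6, d_6 = (46 - 6^2)/5 = 10/5 = 2, a_6 = floor((6 + 6)/2) = 6.
  m_7 = 2*6 - 6 = 6, d_7 = (46 - 6^2)/2 = 10/2 = 5, a_7 = floor((6 + 6)/5) = 2.
  m_8 = 5*2 - 6 = 4, d_8 = (46 - 4^2)/5 = 30/5 = 6, a_8 = floor((6 + 4)/6) = 1.
  m_9 = 6*1 - 4 = 2, d_9 = (46 - 2^2)/6 = 42/6 = 7, a_9 = floor((6 + 2)/7) = 1.
  m_10 = 7*1 - 2 = 5, d_10 = (46 - 5^2)/7 = 21/7 = 3, a_10 = floor((6 + 5)/3) = 3.
  m_11 = 3*3 - 5 = 4, d_11 = (46 - 4^2)/3 = 30/3 = 10, a_11 = floor((6 + 4)/10) = 1.
  m_12 = 10*1 - 4 = 6, d_12 = (46 - 6^2)/10 = 10/10 = 1, a_12 = floor((6 + 6)/1) = 12.
  m_13 = 1*12 - 6 = 6, d_13 = (46 - 6^2)/1 = 10/1 = 10: (m_13, d_13) = (m_1, d_1) = (6, 10), so from here the quotients repeat a_1, ..., a_12; the period length is 12.
Hence the expansion of sqrt(46) is a_0 = 6 followed by the repeating block 1, 3, 1, 1, 2, 6, 2, 1, 1, 3, 1, 12 (period 12).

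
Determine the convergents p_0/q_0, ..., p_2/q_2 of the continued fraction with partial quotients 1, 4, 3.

Using the convergent recurrence p_i = a_i*p_{i-1} + p_{i-2}, q_i = a_i*q_{i-1} + q_{i-2} with p_{-2}=0, p_{-1}=1, q_{-2}=1, q_{-1}=0:
  i=0: a_0=1, p_0 = 1*1 + 0 = 1, q_0 = 1*0 + 1 = 1.
  i=1: a_1=4, p_1 = 4*1 + 1 = 5, q_1 = 4*1 + 0 = 4.
  i=2: a_2=3, p_2 = 3*5 + 1 = 16, q_2 = 3*4 + 1 = 13.

1/1, 5/4, 16/13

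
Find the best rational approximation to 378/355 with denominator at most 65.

33/31

Expand x = 378/355 as a continued fraction with the Euclidean algorithm:
  378 = 1*355 + 23, so a_0 = 1.
  355 = 15*23 + 10, so a_1 = 15.
  23 = 2*10 + 3, so a_2 = 2.
  10 = 3*3 + 1, so a_3 = 3.
  3 = 3*1 + 0, so a_4 = 3.
so x = [1; 15, 2, 3, 3].
Convergents (p_i = a_i*p_{i-1} + p_{i-2}, q_i = a_i*q_{i-1} + q_{i-2} with p_{-2}=0, p_{-1}=1, q_{-2}=1, q_{-1}=0), until the denominator exceeds 65:
  i=0: a_0=1, p_0 = 1*1 + 0 = 1, q_0 = 1*0 + 1 = 1.
  i=1: a_1=15, p_1 = 15*1 + 1 = 16, q_1 = 15*1 + 0 = 15.
  i=2: a_2=2, p_2 = 2*16 + 1 = 33, q_2 = 2*15 + 1 = 31.
  i=3: a_3=3, p_3 = 3*33 + 16 = 115, q_3 = 3*31 + 15 = 108.
q_3 = 108 > 65, so the last convergent with denominator <= 65 is p_2/q_2 = 33/31.
The closest fraction with denominator <= 65 is either p_2/q_2 or the intermediate fraction (k*p_2 + p_1)/(k*q_2 + q_1) with the largest k >= 1 whose denominator stays <= 65; these approach x as k grows, and every other convergent or intermediate fraction in range is farther away.
Largest k: floor((65 - q_1)/q_2) = floor((65 - 15)/31) = 1.
That gives (1*33 + 16)/(1*31 + 15) = 49/46.
Compare the errors: |x - 33/31| = |378*31 - 33*355|/(355*31) = 3/11005, and |x - 49/46| = |378*46 - 49*355|/(355*46) = 7/16330.
Cross-multiplying, 3*16330 = 48990 < 77035 = 7*11005, so 3/11005 is smaller: the convergent 33/31 is closer to x than 49/46.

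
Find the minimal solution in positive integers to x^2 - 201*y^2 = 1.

(x, y) = (515095, 36332)

First expand sqrt(201) as a continued fraction. With x_i = (sqrt(201) + m_i)/d_i and (m_0, d_0) = (0, 1): a_0 = floor(sqrt(201)) = 14, since 14^2 = 196 <= 201 < 225 = 15^2.
Iterate m_{i+1} = d_i*a_i - m_i, d_{i+1} = (201 - m_{i+1}^2)/d_i, a_{i+1} = floor((a_0 + m_{i+1})/d_{i+1}):
  m_1 = 1*14 - 0 = 14, d_1 = (201 - 14^2)/1 = 5/1 = 5, a_1 = floor((14 + 14)/5) = 5.
  m_2 = 5*5 - 14 = 11, d_2 = (201 - 11^2)/5 = 80/5 = 16, a_2 = floor((14 + 11)/16) = 1.
  m_3 = 16*1 - 11 = 5, d_3 = (201 - 5^2)/16 = 176/16 = 11, a_3 = floor((14 + 5)/11) = 1.
  m_4 = 11*1 - 5 = 6, d_4 = (201 - 6^2)/11 = 165/11 = 15, a_4 = floor((14 + 6)/15) = 1.
  m_5 = 15*1 - 6 = 9, d_5 = (201 - 9^2)/15 = 120/15 = 8, a_5 = floor((14 + 9)/8) = 2.
  m_6 = 8*2 - 9 = 7, d_6 = (201 - 7^2)/8 = 152/8 = 19, a_6 = floor((14 + 7)/19) = 1.
  m_7 = 19*1 - 7 = 12, d_7 = (201 - 12^2)/19 = 57/19 = 3, a_7 = floor((14 + 12)/3) = 8.
  m_8 = 3*8 - 12 = 12, d_8 = (201 - 12^2)/3 = 57/3 = 19, a_8 = floor((14 + 12)/19) = 1.
  m_9 = 19*1 - 12 = 7, d_9 = (201 - 7^2)/19 = 152/19 = 8, a_9 = floor((14 + 7)/8) = 2.
  m_10 = 8*2 - 7 = 9, d_10 = (201 - 9^2)/8 = 120/8 = 15, a_10 = floor((14 + 9)/15) = 1.
  m_11 = 15*1 - 9 = 6, d_11 = (201 - 6^2)/15 = 165/15 = 11, a_11 = floor((14 + 6)/11) = 1.
  m_12 = 11*1 - 6 = 5, d_12 = (201 - 5^2)/11 = 176/11 = 16, a_12 = floor((14 + 5)/16) = 1.
  m_13 = 16*1 - 5 = 11, d_13 = (201 - 11^2)/16 = 80/16 = 5, a_13 = floor((14 + 11)/5) = 5.
  m_14 = 5*5 - 11 = 14, d_14 = (201 - 14^2)/5 = 5/5 = 1, a_14 = floor((14 + 14)/1) = 28.
  m_15 = 1*28 - 14 = 14, d_15 = (201 - 14^2)/1 = 5/1 = 5: (m_15, d_15) = (m_1, d_1) = (14, 5), so from here the quotients repeat a_1, ..., a_14; the period length is 14.
So sqrt(201) = [14; (5, 1, 1, 1, 2, 1, 8, 1, 2, 1, 1, 1, 5, 28)] with period length k = 14.
k is even, so the fundamental solution of x^2 - 201y^2 = 1 is (p_{k-1}, q_{k-1}) = (p_13, q_13); compute convergents through index 13.
Convergents (p_i = a_i*p_{i-1} + p_{i-2}, q_i = a_i*q_{i-1} + q_{i-2} with p_{-2}=0, p_{-1}=1, q_{-2}=1, q_{-1}=0):
  i=0: a_0=14, p_0 = 14*1 + 0 = 14, q_0 = 14*0 + 1 = 1.
  i=1: a_1=5, p_1 = 5*14 + 1 = 71, q_1 = 5*1 + 0 = 5.
  i=2: a_2=1, p_2 = 1*71 + 14 = 85, q_2 = 1*5 + 1 = 6.
  i=3: a_3=1, p_3 = 1*85 + 71 = 156, q_3 = 1*6 + 5 = 11.
  i=4: a_4=1, p_4 = 1*156 + 85 = 241, q_4 = 1*11 + 6 = 17.
  i=5: a_5=2, p_5 = 2*241 + 156 = 638, q_5 = 2*17 + 11 = 45.
  i=6: a_6=1, p_6 = 1*638 + 241 = 879, q_6 = 1*45 + 17 = 62.
  i=7: a_7=8, p_7 = 8*879 + 638 = 7670, q_7 = 8*62 + 45 = 541.
  i=8: a_8=1, p_8 = 1*7670 + 879 = 8549, q_8 = 1*541 + 62 = 603.
  i=9: a_9=2, p_9 = 2*8549 + 7670 = 24768, q_9 = 2*603 + 541 = 1747.
  i=10: a_10=1, p_10 = 1*24768 + 8549 = 33317, q_10 = 1*1747 + 603 = 2350.
  i=11: a_11=1, p_11 = 1*33317 + 24768 = 58085, q_11 = 1*2350 + 1747 = 4097.
  i=12: a_12=1, p_12 = 1*58085 + 33317 = 91402, q_12 = 1*4097 + 2350 = 6447.
  i=13: a_13=5, p_13 = 5*91402 + 58085 = 515095, q_13 = 5*6447 + 4097 = 36332.
Check: 515095^2 - 201*36332^2 = 265322859025 - 265322859024 = 1, so (x, y) = (515095, 36332) solves the equation, and by the theorem it is the least positive solution.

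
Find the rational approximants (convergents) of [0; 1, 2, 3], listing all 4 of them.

0/1, 1/1, 2/3, 7/10

Using the convergent recurrence p_i = a_i*p_{i-1} + p_{i-2}, q_i = a_i*q_{i-1} + q_{i-2} with p_{-2}=0, p_{-1}=1, q_{-2}=1, q_{-1}=0:
  i=0: a_0=0, p_0 = 0*1 + 0 = 0, q_0 = 0*0 + 1 = 1.
  i=1: a_1=1, p_1 = 1*0 + 1 = 1, q_1 = 1*1 + 0 = 1.
  i=2: a_2=2, p_2 = 2*1 + 0 = 2, q_2 = 2*1 + 1 = 3.
  i=3: a_3=3, p_3 = 3*2 + 1 = 7, q_3 = 3*3 + 1 = 10.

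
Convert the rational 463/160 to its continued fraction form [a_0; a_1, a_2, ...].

[2; 1, 8, 2, 2, 3]

Run the Euclidean algorithm on 463 and 160; the successive quotients are the partial quotients a_0, a_1, ... (each step inverts the fractional part left over by the previous one):
  463 = 2*160 + 143, so a_0 = 2.
  160 = 1*143 + 17, so a_1 = 1.
  143 = 8*17 + 7, so a_2 = 8.
  17 = 2*7 + 3, so a_3 = 2.
  7 = 2*3 + 1, so a_4 = 2.
  3 = 3*1 + 0, so a_5 = 3.
The remainder reaches 0 after 6 divisions, so the expansion has 6 partial quotients, read off in order.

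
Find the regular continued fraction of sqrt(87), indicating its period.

[9; (3, 18)]

Write x_i = (sqrt(87) + m_i)/d_i with (m_0, d_0) = (0, 1). a_0 = floor(sqrt(87)) = 9, since 9^2 = 81 <= 87 < 100 = 10^2.
Iterate m_{i+1} = d_i*a_i - m_i, d_{i+1} = (87 - m_{i+1}^2)/d_i, a_{i+1} = floor((a_0 + m_{i+1})/d_{i+1}):
  m_1 = 1*9 - 0 = 9, d_1 = (87 - 9^2)/1 = 6/1 = 6, a_1 = floor((9 + 9)/6) = 3.
  m_2 = 6*3 - 9 = 9, d_2 = (87 - 9^2)/6 = 6/6 = 1, a_2 = floor((9 + 9)/1) = 18.
  m_3 = 1*18 - 9 = 9, d_3 = (87 - 9^2)/1 = 6/1 = 6: (m_3, d_3) = (m_1, d_1) = (9, 6), so from here the quotients repeat a_1, a_2; the period length is 2.
Hence the expansion of sqrt(87) is a_0 = 9 followed by the repeating block 3, 18 (period 2).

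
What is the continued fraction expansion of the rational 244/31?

Run the Euclidean algorithm on 244 and 31; the successive quotients are the partial quotients a_0, a_1, ... (each step inverts the fractional part left over by the previous one):
  244 = 7*31 + 27, so a_0 = 7.
  31 = 1*27 + 4, so a_1 = 1.
  27 = 6*4 + 3, so a_2 = 6.
  4 = 1*3 + 1, so a_3 = 1.
  3 = 3*1 + 0, so a_4 = 3.
The remainder reaches 0 after 5 divisions, so the expansion has 5 partial quotients, read off in order.

[7; 1, 6, 1, 3]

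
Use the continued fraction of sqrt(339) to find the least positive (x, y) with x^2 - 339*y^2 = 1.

(x, y) = (97970, 5321)

First expand sqrt(339) as a continued fraction. With x_i = (sqrt(339) + m_i)/d_i and (m_0, d_0) = (0, 1): a_0 = floor(sqrt(339)) = 18, since 18^2 = 324 <= 339 < 361 = 19^2.
Iterate m_{i+1} = d_i*a_i - m_i, d_{i+1} = (339 - m_{i+1}^2)/d_i, a_{i+1} = floor((a_0 + m_{i+1})/d_{i+1}):
  m_1 = 1*18 - 0 = 18, d_1 = (339 - 18^2)/1 = 15/1 = 15, a_1 = floor((18 + 18)/15) = 2.
  m_2 = 15*2 - 18 = 12, d_2 = (339 - 12^2)/15 = 195/15 = 13, a_2 = floor((18 + 12)/13) = 2.
  m_3 = 13*2 - 12 = 14, d_3 = (339 - 14^2)/13 = 143/13 = 11, a_3 = floor((18 + 14)/11) = 2.
  m_4 = 11*2 - 14 = 8, d_4 = (339 - 8^2)/11 = 275/11 = 25, a_4 = floor((18 + 8)/25) = 1.
  m_5 = 25*1 - 8 = 17, d_5 = (339 - 17^2)/25 = 50/25 = 2, a_5 = floor((18 + 17)/2) = 17.
  m_6 = 2*17 - 17 = 17, d_6 = (339 - 17^2)/2 = 50/2 = 25, a_6 = floor((18 + 17)/25) = 1.
  m_7 = 25*1 - 17 = 8, d_7 = (339 - 8^2)/25 = 275/25 = 11, a_7 = floor((18 + 8)/11) = 2.
  m_8 = 11*2 - 8 = 14, d_8 = (339 - 14^2)/11 = 143/11 = 13, a_8 = floor((18 + 14)/13) = 2.
  m_9 = 13*2 - 14 = 12, d_9 = (339 - 12^2)/13 = 195/13 = 15, a_9 = floor((18 + 12)/15) = 2.
  m_10 = 15*2 - 12 = 18, d_10 = (339 - 18^2)/15 = 15/15 = 1, a_10 = floor((18 + 18)/1) = 36.
  m_11 = 1*36 - 18 = 18, d_11 = (339 - 18^2)/1 = 15/1 = 15: (m_11, d_11) = (m_1, d_1) = (18, 15), so from here the quotients repeat a_1, ..., a_10; the period length is 10.
So sqrt(339) = [18; (2, 2, 2, 1, 17, 1, 2, 2, 2, 36)] with period length k = 10.
k is even, so the fundamental solution of x^2 - 339y^2 = 1 is (p_{k-1}, q_{k-1}) = (p_9, q_9); compute convergents through index 9.
Convergents (p_i = a_i*p_{i-1} + p_{i-2}, q_i = a_i*q_{i-1} + q_{i-2} with p_{-2}=0, p_{-1}=1, q_{-2}=1, q_{-1}=0):
  i=0: a_0=18, p_0 = 18*1 + 0 = 18, q_0 = 18*0 + 1 = 1.
  i=1: a_1=2, p_1 = 2*18 + 1 = 37, q_1 = 2*1 + 0 = 2.
  i=2: a_2=2, p_2 = 2*37 + 18 = 92, q_2 = 2*2 + 1 = 5.
  i=3: a_3=2, p_3 = 2*92 + 37 = 221, q_3 = 2*5 + 2 = 12.
  i=4: a_4=1, p_4 = 1*221 + 92 = 313, q_4 = 1*12 + 5 = 17.
  i=5: a_5=17, p_5 = 17*313 + 221 = 5542, q_5 = 17*17 + 12 = 301.
  i=6: a_6=1, p_6 = 1*5542 + 313 = 5855, q_6 = 1*301 + 17 = 318.
  i=7: a_7=2, p_7 = 2*5855 + 5542 = 17252, q_7 = 2*318 + 301 = 937.
  i=8: a_8=2, p_8 = 2*17252 + 5855 = 40359, q_8 = 2*937 + 318 = 2192.
  i=9: a_9=2, p_9 = 2*40359 + 17252 = 97970, q_9 = 2*2192 + 937 = 5321.
Check: 97970^2 - 339*5321^2 = 9598120900 - 9598120899 = 1, so (x, y) = (97970, 5321) solves the equation, and by the theorem it is the least positive solution.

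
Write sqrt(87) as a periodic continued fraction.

[9; (3, 18)]

Write x_i = (sqrt(87) + m_i)/d_i with (m_0, d_0) = (0, 1). a_0 = floor(sqrt(87)) = 9, since 9^2 = 81 <= 87 < 100 = 10^2.
Iterate m_{i+1} = d_i*a_i - m_i, d_{i+1} = (87 - m_{i+1}^2)/d_i, a_{i+1} = floor((a_0 + m_{i+1})/d_{i+1}):
  m_1 = 1*9 - 0 = 9, d_1 = (87 - 9^2)/1 = 6/1 = 6, a_1 = floor((9 + 9)/6) = 3.
  m_2 = 6*3 - 9 = 9, d_2 = (87 - 9^2)/6 = 6/6 = 1, a_2 = floor((9 + 9)/1) = 18.
  m_3 = 1*18 - 9 = 9, d_3 = (87 - 9^2)/1 = 6/1 = 6: (m_3, d_3) = (m_1, d_1) = (9, 6), so from here the quotients repeat a_1, a_2; the period length is 2.
Hence the expansion of sqrt(87) is a_0 = 9 followed by the repeating block 3, 18 (period 2).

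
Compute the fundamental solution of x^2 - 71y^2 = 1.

First expand sqrt(71) as a continued fraction. With x_i = (sqrt(71) + m_i)/d_i and (m_0, d_0) = (0, 1): a_0 = floor(sqrt(71)) = 8, since 8^2 = 64 <= 71 < 81 = 9^2.
Iterate m_{i+1} = d_i*a_i - m_i, d_{i+1} = (71 - m_{i+1}^2)/d_i, a_{i+1} = floor((a_0 + m_{i+1})/d_{i+1}):
  m_1 = 1*8 - 0 = 8, d_1 = (71 - 8^2)/1 = 7/1 = 7, a_1 = floor((8 + 8)/7) = 2.
  m_2 = 7*2 - 8 = 6, d_2 = (71 - 6^2)/7 = 35/7 = 5, a_2 = floor((8 + 6)/5) = 2.
  m_3 = 5*2 - 6 = 4, d_3 = (71 - 4^2)/5 = 55/5 = 11, a_3 = floor((8 + 4)/11) = 1.
  m_4 = 11*1 - 4 = 7, d_4 = (71 - 7^2)/11 = 22/11 = 2, a_4 = floor((8 + 7)/2) = 7.
  m_5 = 2*7 - 7 = 7, d_5 = (71 - 7^2)/2 = 22/2 = 11, a_5 = floor((8 + 7)/11) = 1.
  m_6 = 11*1 - 7 = 4, d_6 = (71 - 4^2)/11 = 55/11 = 5, a_6 = floor((8 + 4)/5) = 2.
  m_7 = 5*2 - 4 = 6, d_7 = (71 - 6^2)/5 = 35/5 = 7, a_7 = floor((8 + 6)/7) = 2.
  m_8 = 7*2 - 6 = 8, d_8 = (71 - 8^2)/7 = 7/7 = 1, a_8 = floor((8 + 8)/1) = 16.
  m_9 = 1*16 - 8 = 8, d_9 = (71 - 8^2)/1 = 7/1 = 7: (m_9, d_9) = (m_1, d_1) = (8, 7), so from here the quotients repeat a_1, ..., a_8; the period length is 8.
So sqrt(71) = [8; (2, 2, 1, 7, 1, 2, 2, 16)] with period length k = 8.
k is even, so the fundamental solution of x^2 - 71y^2 = 1 is (p_{k-1}, q_{k-1}) = (p_7, q_7); compute convergents through index 7.
Convergents (p_i = a_i*p_{i-1} + p_{i-2}, q_i = a_i*q_{i-1} + q_{i-2} with p_{-2}=0, p_{-1}=1, q_{-2}=1, q_{-1}=0):
  i=0: a_0=8, p_0 = 8*1 + 0 = 8, q_0 = 8*0 + 1 = 1.
  i=1: a_1=2, p_1 = 2*8 + 1 = 17, q_1 = 2*1 + 0 = 2.
  i=2: a_2=2, p_2 = 2*17 + 8 = 42, q_2 = 2*2 + 1 = 5.
  i=3: a_3=1, p_3 = 1*42 + 17 = 59, q_3 = 1*5 + 2 = 7.
  i=4: a_4=7, p_4 = 7*59 + 42 = 455, q_4 = 7*7 + 5 = 54.
  i=5: a_5=1, p_5 = 1*455 + 59 = 514, q_5 = 1*54 + 7 = 61.
  i=6: a_6=2, p_6 = 2*514 + 455 = 1483, q_6 = 2*61 + 54 = 176.
  i=7: a_7=2, p_7 = 2*1483 + 514 = 3480, q_7 = 2*176 + 61 = 413.
Check: 3480^2 - 71*413^2 = 12110400 - 12110399 = 1, so (x, y) = (3480, 413) solves the equation, and by the theorem it is the least positive solution.

(x, y) = (3480, 413)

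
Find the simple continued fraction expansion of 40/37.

Run the Euclidean algorithm on 40 and 37; the successive quotients are the partial quotients a_0, a_1, ... (each step inverts the fractional part left over by the previous one):
  40 = 1*37 + 3, so a_0 = 1.
  37 = 12*3 + 1, so a_1 = 12.
  3 = 3*1 + 0, so a_2 = 3.
The remainder reaches 0 after 3 divisions, so the expansion has 3 partial quotients, read off in order.

[1; 12, 3]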